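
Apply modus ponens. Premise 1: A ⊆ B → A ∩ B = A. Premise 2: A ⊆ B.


Modus ponens: from (P → Q) and P, infer Q.
P = 'A ⊆ B' is asserted, and P → Q holds, so Q follows.

A ∩ B = A.


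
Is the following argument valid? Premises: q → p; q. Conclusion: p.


This matches the form of modus ponens: the conclusion follows in every model of the premises.

Valid.


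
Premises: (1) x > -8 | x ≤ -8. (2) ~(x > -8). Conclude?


Disjunctive syllogism: from (P ∨ Q) and ¬P, infer Q.
One disjunct, 'x > -8', is ruled out; the other must hold.

x ≤ -8


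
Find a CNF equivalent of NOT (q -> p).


Step 1: Rewrite q → p as ¬q ∨ p.
Step 2: Negate: ¬(¬q ∨ p) = q ∧ ¬p (De Morgan + double negation).

q AND (NOT p)


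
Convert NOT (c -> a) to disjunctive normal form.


Step 1: Rewrite implication then negate: ¬(¬c ∨ a) = c ∧ ¬a.

c AND (NOT a)


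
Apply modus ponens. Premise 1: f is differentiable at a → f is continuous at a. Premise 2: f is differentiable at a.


Modus ponens: from (P → Q) and P, infer Q.
P = 'f is differentiable at a' is asserted, and P → Q holds, so Q follows.

f is continuous at a.


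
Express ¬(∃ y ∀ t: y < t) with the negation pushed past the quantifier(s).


Negation flips each quantifier (∀↔∃) and negates the inner predicate.
¬(∃ y ∀ t: φ) = ∀ y ∃ t: ¬φ.

∀ y ∃ t: ¬(y < t)


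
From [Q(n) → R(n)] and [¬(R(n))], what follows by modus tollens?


Modus tollens: from (P → Q) and ¬Q, infer ¬P.
Q = 'R(n)' is denied; since P → Q, P must also fail.

Not (Q(n)).


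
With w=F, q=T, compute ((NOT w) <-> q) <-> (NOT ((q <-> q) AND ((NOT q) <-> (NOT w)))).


Substitute w=F, q=T:
NOT w = T
(NOT w) <-> q = T <-> T = T
q <-> q = T <-> T = T
NOT q = F
NOT w = T
(NOT q) <-> (NOT w) = F <-> T = F
(q <-> q) AND ((NOT q) <-> (NOT w)) = T AND F = F
NOT ((q <-> q) AND ((NOT q) <-> (NOT w))) = T
((NOT w) <-> q) <-> (NOT ((q <-> q) AND ((NOT q) <-> (NOT w)))) = T <-> T = T

T


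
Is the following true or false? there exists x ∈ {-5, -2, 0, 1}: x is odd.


Evaluate the predicate on each element: -5:T, -2:F, 0:F, 1:T.
Witness x = -5 satisfies the predicate.

T


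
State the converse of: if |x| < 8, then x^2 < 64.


The converse of (P → Q) is (Q → P). It is not in general equivalent to the original.
Here P = '|x| < 8' and Q = 'x^2 < 64'.

If x^2 < 64, then |x| < 8.


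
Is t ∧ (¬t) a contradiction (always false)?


Truth table over {t}:
t | φ
-----
F | F
T | F
Every row is false.

Yes, it is a contradiction.


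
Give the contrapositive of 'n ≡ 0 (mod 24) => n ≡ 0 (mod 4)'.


The contrapositive of (P → Q) is (¬Q → ¬P); it is logically equivalent to the original.
Here P = 'n ≡ 0 (mod 24)' and Q = 'n ≡ 0 (mod 4)'.

If not (n ≡ 0 (mod 4)), then not (n ≡ 0 (mod 24)).


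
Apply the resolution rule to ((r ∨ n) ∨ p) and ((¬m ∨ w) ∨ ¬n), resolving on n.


The clauses contain complementary literals n and ¬n.
Resolution eliminates this pair and disjoins the remaining literals (merging duplicates).

(((p ∨ r) ∨ w) ∨ ¬m)


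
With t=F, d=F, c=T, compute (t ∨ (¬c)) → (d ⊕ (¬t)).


Substitute t=F, d=F, c=T:
¬c = F
t ∨ (¬c) = F ∨ F = F
¬t = T
d ⊕ (¬t) = F ⊕ T = T
(t ∨ (¬c)) → (d ⊕ (¬t)) = F → T = T

T


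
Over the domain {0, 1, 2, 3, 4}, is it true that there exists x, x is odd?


Evaluate the predicate on each element: 0:F, 1:T, 2:F, 3:T, 4:F.
Witness x = 1 satisfies the predicate.

T


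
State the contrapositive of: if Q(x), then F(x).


The contrapositive of (P → Q) is (¬Q → ¬P); it is logically equivalent to the original.
Here P = 'Q(x)' and Q = 'F(x)'.

If not (F(x)), then not (Q(x)).


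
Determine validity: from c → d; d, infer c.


This is affirming the consequent (fallacy). There exist truth assignments where the premises are all true but the conclusion is false.

Invalid.


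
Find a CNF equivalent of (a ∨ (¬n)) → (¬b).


Step 1: Rewrite as ¬(a ∨ (¬n)) ∨ (¬b) = (¬a ∧ ¬(¬n)) ∨ (¬b).
Step 2: Distribute ∨ over ∧.
Step 3: Eliminate any double negations (¬¬X = X).

((¬a) ∨ (¬b)) ∧ (n ∨ (¬b))


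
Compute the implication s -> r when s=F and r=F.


Implication is false only when antecedent is true and consequent is false.
Substitute: s=F, r=F.
F -> F evaluates to T.

T


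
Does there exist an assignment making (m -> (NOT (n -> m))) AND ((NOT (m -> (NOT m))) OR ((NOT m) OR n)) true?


Search for a satisfying assignment over {m, n}.
Try m=F, n=F: the formula evaluates to T.
A satisfying assignment exists.

Satisfiable.


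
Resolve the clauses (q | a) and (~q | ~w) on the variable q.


The clauses contain complementary literals q and ~q.
Resolution eliminates this pair and disjoins the remaining literals (merging duplicates).

(a | ~w)


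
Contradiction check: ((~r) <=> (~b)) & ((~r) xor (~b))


Truth table over {b, r}:
b | r | φ
---------
False | False | False
True | False | False
False | True | False
True | True | False
Every row is false.

Yes, it is a contradiction.


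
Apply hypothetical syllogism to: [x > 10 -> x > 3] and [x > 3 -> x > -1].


Hypothetical syllogism: from (P → Q) and (Q → R), infer (P → R).
Chain the two implications through the shared middle term 'x > 3'.

x > 10 -> x > -1


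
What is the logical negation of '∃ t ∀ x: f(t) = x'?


Negation flips each quantifier (∀↔∃) and negates the inner predicate.
¬(∃ t ∀ x: φ) = ∀ t ∃ x: ¬φ.

∀ t ∃ x: ¬(f(t) = x)


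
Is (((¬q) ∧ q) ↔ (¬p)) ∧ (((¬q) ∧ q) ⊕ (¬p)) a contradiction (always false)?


Truth table over {p, q}:
p | q | φ
---------
F | F | F
T | F | F
F | T | F
T | T | F
Every row is false.

Yes, it is a contradiction.


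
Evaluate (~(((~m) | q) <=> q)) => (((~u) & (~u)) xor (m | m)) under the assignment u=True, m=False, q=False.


Substitute u=True, m=False, q=False:
~m = True
(~m) | q = True | False = True
((~m) | q) <=> q = True <=> False = False
~(((~m) | q) <=> q) = True
~u = False
~u = False
(~u) & (~u) = False & False = False
m | m = False | False = False
((~u) & (~u)) xor (m | m) = False xor False = False
(~(((~m) | q) <=> q)) => (((~u) & (~u)) xor (m | m)) = True => False = False

False


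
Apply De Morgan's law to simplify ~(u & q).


De Morgan: the negation of a conjunction is the disjunction of the negations.
Distribute ~ across &, flipping it to |, and negate each literal.

(~u) | (~q)


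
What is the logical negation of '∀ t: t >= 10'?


¬(∀ x: φ) = ∃ x: ¬φ, and ¬(∃ x: φ) = ∀ x: ¬φ.
Apply to the universal statement.

∃ t: ¬(t >= 10)


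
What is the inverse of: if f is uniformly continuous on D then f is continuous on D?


The inverse of (P → Q) is (¬P → ¬Q). It is equivalent to the converse, not to the original.
Here P = 'f is uniformly continuous on D' and Q = 'f is continuous on D'.

If not (f is uniformly continuous on D), then not (f is continuous on D).


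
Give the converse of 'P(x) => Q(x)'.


The converse of (P → Q) is (Q → P). It is not in general equivalent to the original.
Here P = 'P(x)' and Q = 'Q(x)'.

If Q(x), then P(x).


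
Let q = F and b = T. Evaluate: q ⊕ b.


Exclusive or is true when exactly one operand is true.
Substitute: q=F, b=T.
F ⊕ T evaluates to T.

T


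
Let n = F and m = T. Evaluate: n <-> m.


Biconditional is true when both operands have the same truth value.
Substitute: n=F, m=T.
F <-> T evaluates to F.

F


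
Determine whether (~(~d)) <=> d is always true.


Build the truth table over {d}:
d | φ
-----
False | True
True | True
Every row evaluates to true.

Yes, it is a tautology.


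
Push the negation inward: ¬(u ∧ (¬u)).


De Morgan: the negation of a conjunction is the disjunction of the negations.
Distribute ¬ across ∧, flipping it to ∨, and negate each literal.

(¬u) ∨ u


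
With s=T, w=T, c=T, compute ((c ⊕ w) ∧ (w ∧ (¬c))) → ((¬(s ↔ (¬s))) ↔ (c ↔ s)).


Substitute s=T, w=T, c=T:
c ⊕ w = T ⊕ T = F
¬c = F
w ∧ (¬c) = T ∧ F = F
(c ⊕ w) ∧ (w ∧ (¬c)) = F ∧ F = F
¬s = F
s ↔ (¬s) = T ↔ F = F
¬(s ↔ (¬s)) = T
c ↔ s = T ↔ T = T
(¬(s ↔ (¬s))) ↔ (c ↔ s) = T ↔ T = T
((c ⊕ w) ∧ (w ∧ (¬c))) → ((¬(s ↔ (¬s))) ↔ (c ↔ s)) = F → T = T

T


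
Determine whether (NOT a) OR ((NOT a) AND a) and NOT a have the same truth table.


Compare truth tables:
a | φ | ψ
---------
F | T | T
T | F | F
The columns φ and ψ agree on every row.

Yes, they are logically equivalent.


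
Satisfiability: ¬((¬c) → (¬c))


Check all 2 assignments over {c}:
c | φ
-----
F | F
T | F
No assignment makes the formula true.

Unsatisfiable.


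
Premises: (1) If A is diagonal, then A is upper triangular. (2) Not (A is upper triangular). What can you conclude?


Modus tollens: from (P → Q) and ¬Q, infer ¬P.
Q = 'A is upper triangular' is denied; since P → Q, P must also fail.

Not (A is diagonal).


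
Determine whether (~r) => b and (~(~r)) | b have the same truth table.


Compare truth tables:
b | r | φ | ψ
-------------
False | False | False | False
True | False | True | True
False | True | True | True
True | True | True | True
The columns φ and ψ agree on every row.

Yes, they are logically equivalent.


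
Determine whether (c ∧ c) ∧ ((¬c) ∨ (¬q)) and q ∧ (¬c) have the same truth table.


Compare truth tables:
c | q | φ | ψ
-------------
F | F | F | F
T | F | T | F
F | T | F | T
T | T | F | F
They differ at row 2 (c=T, q=F): φ=T but ψ=F.

No, they are not logically equivalent.


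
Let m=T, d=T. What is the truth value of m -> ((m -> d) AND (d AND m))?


Substitute m=T, d=T:
m -> d = T -> T = T
d AND m = T AND T = T
(m -> d) AND (d AND m) = T AND T = T
m -> ((m -> d) AND (d AND m)) = T -> T = T

T


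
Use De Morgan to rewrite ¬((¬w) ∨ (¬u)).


De Morgan: the negation of a disjunction is the conjunction of the negations.
Distribute ¬ across ∨, flipping it to ∧, and negate each literal.

w ∧ u


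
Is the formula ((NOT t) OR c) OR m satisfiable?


Search for a satisfying assignment over {c, m, t}.
Try c=F, m=F, t=F: the formula evaluates to T.
A satisfying assignment exists.

Satisfiable.


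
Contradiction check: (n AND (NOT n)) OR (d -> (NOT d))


Truth table over {d, n}:
d | n | φ
---------
F | F | T
T | F | F
F | T | T
T | T | F
Satisfying assignment at row 1: d=F, n=F gives T.

No, it is not a contradiction.


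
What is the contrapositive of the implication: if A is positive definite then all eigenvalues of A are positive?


The contrapositive of (P → Q) is (¬Q → ¬P); it is logically equivalent to the original.
Here P = 'A is positive definite' and Q = 'all eigenvalues of A are positive'.

If not (all eigenvalues of A are positive), then not (A is positive definite).


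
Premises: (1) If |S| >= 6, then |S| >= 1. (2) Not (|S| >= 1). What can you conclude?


Modus tollens: from (P → Q) and ¬Q, infer ¬P.
Q = '|S| >= 1' is denied; since P → Q, P must also fail.

Not (|S| >= 6).


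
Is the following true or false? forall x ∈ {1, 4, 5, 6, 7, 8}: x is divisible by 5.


Evaluate the predicate on each element: 1:False, 4:False, 5:True, 6:False, 7:False, 8:False.
Counterexample x = 1 fails the predicate.

False


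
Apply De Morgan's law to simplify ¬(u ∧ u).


De Morgan: the negation of a conjunction is the disjunction of the negations.
Distribute ¬ across ∧, flipping it to ∨, and negate each literal.

(¬u) ∨ (¬u)


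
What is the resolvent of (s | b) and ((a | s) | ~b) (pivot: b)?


The clauses contain complementary literals b and ~b.
Resolution eliminates this pair and disjoins the remaining literals (merging duplicates).

(s | a)


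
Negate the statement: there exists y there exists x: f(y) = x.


Negation flips each quantifier (∀↔∃) and negates the inner predicate.
¬(there exists y there exists x: φ) = for all y for all x: ¬φ.

for all y for all x: NOT(f(y) = x)


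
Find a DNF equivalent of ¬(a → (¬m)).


Step 1: Rewrite implication then negate: ¬(¬a ∨ (¬m)) = a ∧ ¬(¬m).
Step 2: Eliminate any double negations (¬¬X = X).

a ∧ m


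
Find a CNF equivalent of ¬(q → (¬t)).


Step 1: Rewrite q → (¬t) as ¬q ∨ (¬t).
Step 2: Negate: ¬(¬q ∨ (¬t)) = q ∧ ¬(¬t) (De Morgan + double negation).
Step 3: Eliminate any double negations (¬¬X = X).

q ∧ t


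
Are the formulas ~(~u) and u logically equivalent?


Compare truth tables:
u | φ | ψ
---------
False | False | False
True | True | True
The columns φ and ψ agree on every row.

Yes, they are logically equivalent.


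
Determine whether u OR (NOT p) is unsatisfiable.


Truth table over {p, u}:
p | u | φ
---------
F | F | T
T | F | F
F | T | T
T | T | T
Satisfying assignment at row 1: p=F, u=F gives T.

No, it is not a contradiction.


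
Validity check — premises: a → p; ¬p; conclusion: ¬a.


This matches the form of modus tollens: the conclusion follows in every model of the premises.

Valid.


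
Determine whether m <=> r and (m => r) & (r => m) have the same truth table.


Compare truth tables:
m | r | φ | ψ
-------------
False | False | True | True
True | False | False | False
False | True | False | False
True | True | True | True
The columns φ and ψ agree on every row.

Yes, they are logically equivalent.


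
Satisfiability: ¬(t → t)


Check all 2 assignments over {t}:
t | φ
-----
F | F
T | F
No assignment makes the formula true.

Unsatisfiable.


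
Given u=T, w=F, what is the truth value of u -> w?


Implication is false only when antecedent is true and consequent is false.
Substitute: u=T, w=F.
T -> F evaluates to F.

F


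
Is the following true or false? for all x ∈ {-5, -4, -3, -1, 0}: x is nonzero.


Evaluate the predicate on each element: -5:T, -4:T, -3:T, -1:T, 0:F.
Counterexample x = 0 fails the predicate.

F


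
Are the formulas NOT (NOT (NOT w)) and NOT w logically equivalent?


Compare truth tables:
w | φ | ψ
---------
F | T | T
T | F | F
The columns φ and ψ agree on every row.

Yes, they are logically equivalent.


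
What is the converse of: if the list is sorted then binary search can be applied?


The converse of (P → Q) is (Q → P). It is not in general equivalent to the original.
Here P = 'the list is sorted' and Q = 'binary search can be applied'.

If binary search can be applied, then the list is sorted.


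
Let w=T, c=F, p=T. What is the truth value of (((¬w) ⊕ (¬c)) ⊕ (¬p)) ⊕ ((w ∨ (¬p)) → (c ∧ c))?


Substitute w=T, c=F, p=T:
¬w = F
¬c = T
(¬w) ⊕ (¬c) = F ⊕ T = T
¬p = F
((¬w) ⊕ (¬c)) ⊕ (¬p) = T ⊕ F = T
¬p = F
w ∨ (¬p) = T ∨ F = T
c ∧ c = F ∧ F = F
(w ∨ (¬p)) → (c ∧ c) = T → F = F
(((¬w) ⊕ (¬c)) ⊕ (¬p)) ⊕ ((w ∨ (¬p)) → (c ∧ c)) = T ⊕ F = T

T


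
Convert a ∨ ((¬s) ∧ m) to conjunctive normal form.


Step 1: Distribute ∨ over ∧: a ∨ ((¬s) ∧ m) = (a ∨ (¬s)) ∧ (a ∨ m).

(a ∨ (¬s)) ∧ (a ∨ m)


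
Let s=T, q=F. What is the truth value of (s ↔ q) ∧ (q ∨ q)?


Substitute s=T, q=F:
s ↔ q = T ↔ F = F
q ∨ q = F ∨ F = F
(s ↔ q) ∧ (q ∨ q) = F ∧ F = F

F


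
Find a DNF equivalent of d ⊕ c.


Step 1: d ⊕ c is true exactly when they disagree: (d ∧ ¬c) ∨ (¬d ∧ c).

(d ∧ (¬c)) ∨ ((¬d) ∧ c)


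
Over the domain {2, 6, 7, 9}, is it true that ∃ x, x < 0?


Evaluate the predicate on each element: 2:F, 6:F, 7:F, 9:F.
No element satisfies the predicate.

F


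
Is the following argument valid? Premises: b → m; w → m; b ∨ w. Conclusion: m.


This matches the form of proof by cases: the conclusion follows in every model of the premises.

Valid.


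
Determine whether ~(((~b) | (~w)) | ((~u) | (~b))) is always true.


Build the truth table over {b, u, w}:
b | u | w | φ
-------------
False | False | False | False
True | False | False | False
False | True | False | False
True | True | False | False
False | False | True | False
True | False | True | False
False | True | True | False
True | True | True | True
Counterexample at row 1: with b=False, u=False, w=False, the formula is False.

No, it is not a tautology.


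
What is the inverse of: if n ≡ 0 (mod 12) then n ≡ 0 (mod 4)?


The inverse of (P → Q) is (¬P → ¬Q). It is equivalent to the converse, not to the original.
Here P = 'n ≡ 0 (mod 12)' and Q = 'n ≡ 0 (mod 4)'.

If not (n ≡ 0 (mod 12)), then not (n ≡ 0 (mod 4)).


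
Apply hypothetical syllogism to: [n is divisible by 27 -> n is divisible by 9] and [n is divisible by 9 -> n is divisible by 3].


Hypothetical syllogism: from (P → Q) and (Q → R), infer (P → R).
Chain the two implications through the shared middle term 'n is divisible by 9'.

n is divisible by 27 -> n is divisible by 3


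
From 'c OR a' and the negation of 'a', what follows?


Disjunctive syllogism: from (P ∨ Q) and ¬P, infer Q.
One disjunct, 'a', is ruled out; the other must hold.

c


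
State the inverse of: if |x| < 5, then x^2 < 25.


The inverse of (P → Q) is (¬P → ¬Q). It is equivalent to the converse, not to the original.
Here P = '|x| < 5' and Q = 'x^2 < 25'.

If not (|x| < 5), then not (x^2 < 25).


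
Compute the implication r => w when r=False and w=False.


Implication is false only when antecedent is true and consequent is false.
Substitute: r=False, w=False.
False => False evaluates to True.

True


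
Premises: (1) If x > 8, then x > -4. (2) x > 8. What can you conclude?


Modus ponens: from (P → Q) and P, infer Q.
P = 'x > 8' is asserted, and P → Q holds, so Q follows.

x > -4.


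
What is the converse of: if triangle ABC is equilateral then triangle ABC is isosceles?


The converse of (P → Q) is (Q → P). It is not in general equivalent to the original.
Here P = 'triangle ABC is equilateral' and Q = 'triangle ABC is isosceles'.

If triangle ABC is isosceles, then triangle ABC is equilateral.


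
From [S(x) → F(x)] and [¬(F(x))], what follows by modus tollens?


Modus tollens: from (P → Q) and ¬Q, infer ¬P.
Q = 'F(x)' is denied; since P → Q, P must also fail.

Not (S(x)).


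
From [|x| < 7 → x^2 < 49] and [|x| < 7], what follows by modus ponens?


Modus ponens: from (P → Q) and P, infer Q.
P = '|x| < 7' is asserted, and P → Q holds, so Q follows.

x^2 < 49.


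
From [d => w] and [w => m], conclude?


Hypothetical syllogism: from (P → Q) and (Q → R), infer (P → R).
Chain the two implications through the shared middle term 'w'.

d => m


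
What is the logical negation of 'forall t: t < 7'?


¬(forall x: φ) = exists x: ¬φ, and ¬(exists x: φ) = forall x: ¬φ.
Apply to the universal statement.

exists t: ~(t < 7)


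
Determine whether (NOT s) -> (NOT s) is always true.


Build the truth table over {s}:
s | φ
-----
F | T
T | T
Every row evaluates to true.

Yes, it is a tautology.


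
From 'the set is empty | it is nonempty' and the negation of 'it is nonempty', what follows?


Disjunctive syllogism: from (P ∨ Q) and ¬P, infer Q.
One disjunct, 'it is nonempty', is ruled out; the other must hold.

the set is empty


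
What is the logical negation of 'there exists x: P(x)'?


¬(for all x: φ) = there exists x: ¬φ, and ¬(there exists x: φ) = for all x: ¬φ.
Apply to the existential statement.

for all x: NOT(P(x))


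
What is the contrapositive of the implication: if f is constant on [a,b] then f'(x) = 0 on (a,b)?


The contrapositive of (P → Q) is (¬Q → ¬P); it is logically equivalent to the original.
Here P = 'f is constant on [a,b]' and Q = 'f'(x) = 0 on (a,b)'.

If not (f'(x) = 0 on (a,b)), then not (f is constant on [a,b]).


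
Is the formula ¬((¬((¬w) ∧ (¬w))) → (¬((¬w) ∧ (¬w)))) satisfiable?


Check all 2 assignments over {w}:
w | φ
-----
F | F
T | F
No assignment makes the formula true.

Unsatisfiable.


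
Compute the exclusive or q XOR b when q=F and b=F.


Exclusive or is true when exactly one operand is true.
Substitute: q=F, b=F.
F XOR F evaluates to F.

F


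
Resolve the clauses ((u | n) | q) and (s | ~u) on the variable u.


The clauses contain complementary literals u and ~u.
Resolution eliminates this pair and disjoins the remaining literals (merging duplicates).

((n | q) | s)


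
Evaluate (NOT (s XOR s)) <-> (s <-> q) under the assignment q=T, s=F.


Substitute q=T, s=F:
s XOR s = F XOR F = F
NOT (s XOR s) = T
s <-> q = F <-> T = F
(NOT (s XOR s)) <-> (s <-> q) = T <-> F = F

F


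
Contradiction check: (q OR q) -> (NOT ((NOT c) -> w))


Truth table over {c, q, w}:
c | q | w | φ
-------------
F | F | F | T
T | F | F | T
F | T | F | T
T | T | F | F
F | F | T | T
T | F | T | T
F | T | T | F
T | T | T | F
Satisfying assignment at row 1: c=F, q=F, w=F gives T.

No, it is not a contradiction.


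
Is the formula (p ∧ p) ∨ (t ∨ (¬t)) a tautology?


Build the truth table over {p, t}:
p | t | φ
---------
F | F | T
T | F | T
F | T | T
T | T | T
Every row evaluates to true.

Yes, it is a tautology.


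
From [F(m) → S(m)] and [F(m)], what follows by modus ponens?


Modus ponens: from (P → Q) and P, infer Q.
P = 'F(m)' is asserted, and P → Q holds, so Q follows.

S(m).


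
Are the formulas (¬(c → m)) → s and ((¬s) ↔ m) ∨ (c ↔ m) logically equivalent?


Compare truth tables:
c | m | s | φ | ψ
-----------------
F | F | F | T | T
T | F | F | F | F
F | T | F | T | T
T | T | F | T | T
F | F | T | T | T
T | F | T | T | T
F | T | T | T | F
T | T | T | T | T
They differ at row 7 (c=F, m=T, s=T): φ=T but ψ=F.

No, they are not logically equivalent.


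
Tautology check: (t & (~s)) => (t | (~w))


Build the truth table over {s, t, w}:
s | t | w | φ
-------------
False | False | False | True
True | False | False | True
False | True | False | True
True | True | False | True
False | False | True | True
True | False | True | True
False | True | True | True
True | True | True | True
Every row evaluates to true.

Yes, it is a tautology.


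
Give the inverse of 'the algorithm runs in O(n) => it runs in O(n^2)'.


The inverse of (P → Q) is (¬P → ¬Q). It is equivalent to the converse, not to the original.
Here P = 'the algorithm runs in O(n)' and Q = 'it runs in O(n^2)'.

If not (the algorithm runs in O(n)), then not (it runs in O(n^2)).


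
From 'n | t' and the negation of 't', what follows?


Disjunctive syllogism: from (P ∨ Q) and ¬P, infer Q.
One disjunct, 't', is ruled out; the other must hold.

n


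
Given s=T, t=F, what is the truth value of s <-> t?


Biconditional is true when both operands have the same truth value.
Substitute: s=T, t=F.
T <-> F evaluates to F.

F


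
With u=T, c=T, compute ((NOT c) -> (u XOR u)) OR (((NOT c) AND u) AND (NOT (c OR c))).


Substitute u=T, c=T:
NOT c = F
u XOR u = T XOR T = F
(NOT c) -> (u XOR u) = F -> F = T
NOT c = F
(NOT c) AND u = F AND T = F
c OR c = T OR T = T
NOT (c OR c) = F
((NOT c) AND u) AND (NOT (c OR c)) = F AND F = F
((NOT c) -> (u XOR u)) OR (((NOT c) AND u) AND (NOT (c OR c))) = T OR F = T

T


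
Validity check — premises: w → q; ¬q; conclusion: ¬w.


This matches the form of modus tollens: the conclusion follows in every model of the premises.

Valid.


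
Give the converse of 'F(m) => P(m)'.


The converse of (P → Q) is (Q → P). It is not in general equivalent to the original.
Here P = 'F(m)' and Q = 'P(m)'.

If P(m), then F(m).


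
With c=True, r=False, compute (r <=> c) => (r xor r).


Substitute c=True, r=False:
r <=> c = False <=> True = False
r xor r = False xor False = False
(r <=> c) => (r xor r) = False => False = True

True


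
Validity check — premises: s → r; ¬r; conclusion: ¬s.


This matches the form of modus tollens: the conclusion follows in every model of the premises.

Valid.


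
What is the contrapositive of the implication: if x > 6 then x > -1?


The contrapositive of (P → Q) is (¬Q → ¬P); it is logically equivalent to the original.
Here P = 'x > 6' and Q = 'x > -1'.

If not (x > -1), then not (x > 6).


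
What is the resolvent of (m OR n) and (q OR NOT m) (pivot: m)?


The clauses contain complementary literals m and NOTm.
Resolution eliminates this pair and disjoins the remaining literals (merging duplicates).

(n OR q)


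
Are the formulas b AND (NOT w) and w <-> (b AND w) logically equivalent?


Compare truth tables:
b | w | φ | ψ
-------------
F | F | F | T
T | F | T | T
F | T | F | F
T | T | F | T
They differ at row 1 (b=F, w=F): φ=F but ψ=T.

No, they are not logically equivalent.


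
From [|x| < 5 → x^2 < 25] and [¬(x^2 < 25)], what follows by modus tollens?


Modus tollens: from (P → Q) and ¬Q, infer ¬P.
Q = 'x^2 < 25' is denied; since P → Q, P must also fail.

Not (|x| < 5).


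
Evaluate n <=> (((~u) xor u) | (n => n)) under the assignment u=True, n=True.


Substitute u=True, n=True:
~u = False
(~u) xor u = False xor True = True
n => n = True => True = True
((~u) xor u) | (n => n) = True | True = True
n <=> (((~u) xor u) | (n => n)) = True <=> True = True

True


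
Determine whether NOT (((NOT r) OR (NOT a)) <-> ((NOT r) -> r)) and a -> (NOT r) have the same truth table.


Compare truth tables:
a | r | φ | ψ
-------------
F | F | T | T
T | F | T | T
F | T | F | T
T | T | T | F
They differ at row 3 (a=F, r=T): φ=F but ψ=T.

No, they are not logically equivalent.


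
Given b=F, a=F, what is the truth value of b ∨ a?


Disjunction is false only when both operands are false.
Substitute: b=F, a=F.
F ∨ F evaluates to F.

F


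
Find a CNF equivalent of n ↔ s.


Step 1: Rewrite n ↔ s as (n → s) ∧ (s → n).
Step 2: Rewrite each implication as a disjunction.

((¬n) ∨ s) ∧ ((¬s) ∨ n)


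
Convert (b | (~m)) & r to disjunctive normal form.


Step 1: Distribute ∧ over ∨: (b ∨ (¬m)) ∧ r = (b ∧ r) ∨ ((¬m) ∧ r).

(b & r) | ((~m) & r)


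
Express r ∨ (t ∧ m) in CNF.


Step 1: Distribute ∨ over ∧: r ∨ (t ∧ m) = (r ∨ t) ∧ (r ∨ m).

(r ∨ t) ∧ (r ∨ m)


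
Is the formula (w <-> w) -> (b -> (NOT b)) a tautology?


Build the truth table over {b, w}:
b | w | φ
---------
F | F | T
T | F | F
F | T | T
T | T | F
Counterexample at row 2: with b=T, w=F, the formula is F.

No, it is not a tautology.


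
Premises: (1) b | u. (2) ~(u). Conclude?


Disjunctive syllogism: from (P ∨ Q) and ¬P, infer Q.
One disjunct, 'u', is ruled out; the other must hold.

b


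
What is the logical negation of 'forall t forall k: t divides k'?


Negation flips each quantifier (∀↔∃) and negates the inner predicate.
¬(forall t forall k: φ) = exists t exists k: ¬φ.

exists t exists k: ~(t divides k)


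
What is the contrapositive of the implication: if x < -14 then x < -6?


The contrapositive of (P → Q) is (¬Q → ¬P); it is logically equivalent to the original.
Here P = 'x < -14' and Q = 'x < -6'.

If not (x < -6), then not (x < -14).


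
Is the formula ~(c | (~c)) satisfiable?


Check all 2 assignments over {c}:
c | φ
-----
False | False
True | False
No assignment makes the formula true.

Unsatisfiable.


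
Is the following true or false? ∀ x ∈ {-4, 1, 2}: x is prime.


Evaluate the predicate on each element: -4:F, 1:F, 2:T.
Counterexample x = -4 fails the predicate.

F


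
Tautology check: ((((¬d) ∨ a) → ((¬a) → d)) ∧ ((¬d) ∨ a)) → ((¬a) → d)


Build the truth table over {a, d}:
a | d | φ
---------
F | F | T
T | F | T
F | T | T
T | T | T
Every row evaluates to true.

Yes, it is a tautology.


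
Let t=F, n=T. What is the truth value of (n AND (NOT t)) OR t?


Substitute t=F, n=T:
NOT t = T
n AND (NOT t) = T AND T = T
(n AND (NOT t)) OR t = T OR F = T

T


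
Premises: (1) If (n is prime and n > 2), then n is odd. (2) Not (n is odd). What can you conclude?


Modus tollens: from (P → Q) and ¬Q, infer ¬P.
Q = 'n is odd' is denied; since P → Q, P must also fail.

Not ((n is prime and n > 2)).


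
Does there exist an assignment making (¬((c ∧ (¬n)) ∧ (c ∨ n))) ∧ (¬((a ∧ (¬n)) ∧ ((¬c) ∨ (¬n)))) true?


Search for a satisfying assignment over {a, c, n}.
Try a=F, c=F, n=F: the formula evaluates to T.
A satisfying assignment exists.

Satisfiable.


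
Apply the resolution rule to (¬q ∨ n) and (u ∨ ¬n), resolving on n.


The clauses contain complementary literals n and ¬n.
Resolution eliminates this pair and disjoins the remaining literals (merging duplicates).

(¬q ∨ u)


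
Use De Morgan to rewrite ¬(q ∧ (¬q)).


De Morgan: the negation of a conjunction is the disjunction of the negations.
Distribute ¬ across ∧, flipping it to ∨, and negate each literal.

(¬q) ∨ q


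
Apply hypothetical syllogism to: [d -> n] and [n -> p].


Hypothetical syllogism: from (P → Q) and (Q → R), infer (P → R).
Chain the two implications through the shared middle term 'n'.

d -> p


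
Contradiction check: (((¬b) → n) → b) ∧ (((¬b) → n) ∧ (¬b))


Truth table over {b, n}:
b | n | φ
---------
F | F | F
T | F | F
F | T | F
T | T | F
Every row is false.

Yes, it is a contradiction.


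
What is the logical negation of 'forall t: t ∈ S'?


¬(forall x: φ) = exists x: ¬φ, and ¬(exists x: φ) = forall x: ¬φ.
Apply to the universal statement.

exists t: ~(t ∈ S)


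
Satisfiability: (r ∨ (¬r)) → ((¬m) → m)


Search for a satisfying assignment over {m, r}.
Try m=T, r=F: the formula evaluates to T.
A satisfying assignment exists.

Satisfiable.


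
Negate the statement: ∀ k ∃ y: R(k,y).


Negation flips each quantifier (∀↔∃) and negates the inner predicate.
¬(∀ k ∃ y: φ) = ∃ k ∀ y: ¬φ.

∃ k ∀ y: ¬(R(k,y))


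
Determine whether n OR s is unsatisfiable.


Truth table over {n, s}:
n | s | φ
---------
F | F | F
T | F | T
F | T | T
T | T | T
Satisfying assignment at row 2: n=T, s=F gives T.

No, it is not a contradiction.


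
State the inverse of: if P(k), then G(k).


The inverse of (P → Q) is (¬P → ¬Q). It is equivalent to the converse, not to the original.
Here P = 'P(k)' and Q = 'G(k)'.

If not (P(k)), then not (G(k)).


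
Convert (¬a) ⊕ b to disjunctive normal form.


Step 1: (¬a) ⊕ b is true exactly when they disagree: ((¬a) ∧ ¬b) ∨ (¬(¬a) ∧ b).
Step 2: Eliminate any double negations (¬¬X = X).

((¬a) ∧ (¬b)) ∨ (a ∧ b)


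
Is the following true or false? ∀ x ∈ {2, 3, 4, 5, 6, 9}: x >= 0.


Evaluate the predicate on each element: 2:T, 3:T, 4:T, 5:T, 6:T, 9:T.
Every element satisfies the predicate.

T


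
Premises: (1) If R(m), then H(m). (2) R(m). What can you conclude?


Modus ponens: from (P → Q) and P, infer Q.
P = 'R(m)' is asserted, and P → Q holds, so Q follows.

H(m).


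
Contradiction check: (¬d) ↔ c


Truth table over {c, d}:
c | d | φ
---------
F | F | F
T | F | T
F | T | T
T | T | F
Satisfying assignment at row 2: c=T, d=F gives T.

No, it is not a contradiction.


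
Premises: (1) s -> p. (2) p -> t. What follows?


Hypothetical syllogism: from (P → Q) and (Q → R), infer (P → R).
Chain the two implications through the shared middle term 'p'.

s -> t


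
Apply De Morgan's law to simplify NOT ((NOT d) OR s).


De Morgan: the negation of a disjunction is the conjunction of the negations.
Distribute NOT across OR, flipping it to AND, and negate each literal.

d AND (NOT s)


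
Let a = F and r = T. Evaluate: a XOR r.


Exclusive or is true when exactly one operand is true.
Substitute: a=F, r=T.
F XOR T evaluates to T.

T


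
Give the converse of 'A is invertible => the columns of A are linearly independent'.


The converse of (P → Q) is (Q → P). It is not in general equivalent to the original.
Here P = 'A is invertible' and Q = 'the columns of A are linearly independent'.

If the columns of A are linearly independent, then A is invertible.


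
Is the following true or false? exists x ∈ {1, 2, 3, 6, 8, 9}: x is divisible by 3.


Evaluate the predicate on each element: 1:False, 2:False, 3:True, 6:True, 8:False, 9:True.
Witness x = 3 satisfies the predicate.

True


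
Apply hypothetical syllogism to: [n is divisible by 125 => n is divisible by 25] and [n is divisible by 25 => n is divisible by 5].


Hypothetical syllogism: from (P → Q) and (Q → R), infer (P → R).
Chain the two implications through the shared middle term 'n is divisible by 25'.

n is divisible by 125 => n is divisible by 5


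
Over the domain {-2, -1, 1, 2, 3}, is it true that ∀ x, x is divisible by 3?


Evaluate the predicate on each element: -2:F, -1:F, 1:F, 2:F, 3:T.
Counterexample x = -2 fails the predicate.

F


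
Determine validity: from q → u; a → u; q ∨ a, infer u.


This matches the form of proof by cases: the conclusion follows in every model of the premises.

Valid.


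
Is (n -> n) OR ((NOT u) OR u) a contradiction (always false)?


Truth table over {n, u}:
n | u | φ
---------
F | F | T
T | F | T
F | T | T
T | T | T
Satisfying assignment at row 1: n=F, u=F gives T.

No, it is not a contradiction.


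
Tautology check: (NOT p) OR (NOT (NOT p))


Build the truth table over {p}:
p | φ
-----
F | T
T | T
Every row evaluates to true.

Yes, it is a tautology.


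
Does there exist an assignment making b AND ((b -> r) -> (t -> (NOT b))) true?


Search for a satisfying assignment over {b, r, t}.
Try b=T, r=F, t=F: the formula evaluates to T.
A satisfying assignment exists.

Satisfiable.


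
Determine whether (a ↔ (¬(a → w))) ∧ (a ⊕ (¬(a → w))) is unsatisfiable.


Truth table over {a, w}:
a | w | φ
---------
F | F | F
T | F | F
F | T | F
T | T | F
Every row is false.

Yes, it is a contradiction.


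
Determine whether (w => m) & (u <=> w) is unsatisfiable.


Truth table over {m, u, w}:
m | u | w | φ
-------------
False | False | False | True
True | False | False | True
False | True | False | False
True | True | False | False
False | False | True | False
True | False | True | False
False | True | True | False
True | True | True | True
Satisfying assignment at row 1: m=False, u=False, w=False gives True.

No, it is not a contradiction.


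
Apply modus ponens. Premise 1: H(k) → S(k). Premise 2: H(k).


Modus ponens: from (P → Q) and P, infer Q.
P = 'H(k)' is asserted, and P → Q holds, so Q follows.

S(k).


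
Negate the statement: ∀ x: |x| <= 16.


¬(∀ x: φ) = ∃ x: ¬φ, and ¬(∃ x: φ) = ∀ x: ¬φ.
Apply to the universal statement.

∃ x: ¬(|x| <= 16)


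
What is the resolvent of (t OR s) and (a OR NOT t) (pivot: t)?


The clauses contain complementary literals t and NOTt.
Resolution eliminates this pair and disjoins the remaining literals (merging duplicates).

(s OR a)


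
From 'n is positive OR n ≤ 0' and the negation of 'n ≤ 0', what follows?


Disjunctive syllogism: from (P ∨ Q) and ¬P, infer Q.
One disjunct, 'n ≤ 0', is ruled out; the other must hold.

n is positive


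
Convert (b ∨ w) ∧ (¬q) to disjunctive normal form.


Step 1: Distribute ∧ over ∨: (b ∨ w) ∧ (¬q) = (b ∧ (¬q)) ∨ (w ∧ (¬q)).

(b ∧ (¬q)) ∨ (w ∧ (¬q))


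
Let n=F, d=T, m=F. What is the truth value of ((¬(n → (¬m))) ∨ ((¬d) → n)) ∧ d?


Substitute n=F, d=T, m=F:
¬m = T
n → (¬m) = F → T = T
¬(n → (¬m)) = F
¬d = F
(¬d) → n = F → F = T
(¬(n → (¬m))) ∨ ((¬d) → n) = F ∨ T = T
((¬(n → (¬m))) ∨ ((¬d) → n)) ∧ d = T ∧ T = T

T


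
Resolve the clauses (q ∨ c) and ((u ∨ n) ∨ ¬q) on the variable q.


The clauses contain complementary literals q and ¬q.
Resolution eliminates this pair and disjoins the remaining literals (merging duplicates).

((c ∨ u) ∨ n)


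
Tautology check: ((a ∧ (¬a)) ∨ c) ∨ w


Build the truth table over {a, c, w}:
a | c | w | φ
-------------
F | F | F | F
T | F | F | F
F | T | F | T
T | T | F | T
F | F | T | T
T | F | T | T
F | T | T | T
T | T | T | T
Counterexample at row 1: with a=F, c=F, w=F, the formula is F.

No, it is not a tautology.


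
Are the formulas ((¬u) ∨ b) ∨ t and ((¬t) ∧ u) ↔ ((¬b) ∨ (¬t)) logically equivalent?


Compare truth tables:
b | t | u | φ | ψ
-----------------
F | F | F | T | F
T | F | F | T | F
F | T | F | T | F
T | T | F | T | T
F | F | T | F | T
T | F | T | T | T
F | T | T | T | F
T | T | T | T | T
They differ at row 1 (b=F, t=F, u=F): φ=T but ψ=F.

No, they are not logically equivalent.


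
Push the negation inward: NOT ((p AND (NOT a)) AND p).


De Morgan: the negation of a conjunction is the disjunction of the negations.
Distribute NOT across AND, flipping it to OR, and negate each literal.

((NOT p) OR a) OR (NOT p)


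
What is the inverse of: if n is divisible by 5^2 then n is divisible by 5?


The inverse of (P → Q) is (¬P → ¬Q). It is equivalent to the converse, not to the original.
Here P = 'n is divisible by 5^2' and Q = 'n is divisible by 5'.

If not (n is divisible by 5^2), then not (n is divisible by 5).


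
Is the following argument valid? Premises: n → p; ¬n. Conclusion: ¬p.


This is denying the antecedent (fallacy). There exist truth assignments where the premises are all true but the conclusion is false.

Invalid.


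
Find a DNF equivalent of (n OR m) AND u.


Step 1: Distribute ∧ over ∨: (n ∨ m) ∧ u = (n ∧ u) ∨ (m ∧ u).

(n AND u) OR (m AND u)


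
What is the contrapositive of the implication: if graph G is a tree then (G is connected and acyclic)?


The contrapositive of (P → Q) is (¬Q → ¬P); it is logically equivalent to the original.
Here P = 'graph G is a tree' and Q = '(G is connected and acyclic)'.

If not ((G is connected and acyclic)), then not (graph G is a tree).


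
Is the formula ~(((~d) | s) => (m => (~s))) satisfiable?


Search for a satisfying assignment over {d, m, s}.
Try d=False, m=True, s=True: the formula evaluates to True.
A satisfying assignment exists.

Satisfiable.


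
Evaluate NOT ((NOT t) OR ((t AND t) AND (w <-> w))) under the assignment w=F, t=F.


Substitute w=F, t=F:
NOT t = T
t AND t = F AND F = F
w <-> w = F <-> F = T
(t AND t) AND (w <-> w) = F AND T = F
(NOT t) OR ((t AND t) AND (w <-> w)) = T OR F = T
NOT ((NOT t) OR ((t AND t) AND (w <-> w))) = F

F


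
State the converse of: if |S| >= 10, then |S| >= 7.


The converse of (P → Q) is (Q → P). It is not in general equivalent to the original.
Here P = '|S| >= 10' and Q = '|S| >= 7'.

If |S| >= 7, then |S| >= 10.


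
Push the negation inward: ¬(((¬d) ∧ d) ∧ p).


De Morgan: the negation of a conjunction is the disjunction of the negations.
Distribute ¬ across ∧, flipping it to ∨, and negate each literal.

(d ∨ (¬d)) ∨ (¬p)


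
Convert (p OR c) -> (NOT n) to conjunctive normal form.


Step 1: Rewrite as ¬(p ∨ c) ∨ (¬n) = (¬p ∧ ¬c) ∨ (¬n).
Step 2: Distribute ∨ over ∧.

((NOT p) OR (NOT n)) AND ((NOT c) OR (NOT n))


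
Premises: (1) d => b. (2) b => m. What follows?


Hypothetical syllogism: from (P → Q) and (Q → R), infer (P → R).
Chain the two implications through the shared middle term 'b'.

d => m


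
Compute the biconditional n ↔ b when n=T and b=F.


Biconditional is true when both operands have the same truth value.
Substitute: n=T, b=F.
T ↔ F evaluates to F.

F
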